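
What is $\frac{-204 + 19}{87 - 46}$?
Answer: $- \frac{185}{41} \approx -4.5122$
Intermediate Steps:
$\frac{-204 + 19}{87 - 46} = - \frac{185}{87 - 46} = - \frac{185}{41}$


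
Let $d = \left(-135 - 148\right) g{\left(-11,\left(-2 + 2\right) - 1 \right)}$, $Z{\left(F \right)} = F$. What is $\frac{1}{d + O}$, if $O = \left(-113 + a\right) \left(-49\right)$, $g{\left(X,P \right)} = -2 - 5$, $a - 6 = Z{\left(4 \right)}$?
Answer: $\frac{1}{7028} \approx 0.00014229$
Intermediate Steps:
$a = 10$ ($a = 6 + 4 = 10$)
$g{\left(X,P \right)} = -7$ ($g{\left(X,P \right)} = -2 - 5 = -7$)
$O = 5047$ ($O = \left(-113 + 10\right) \left(-49\right) = \left(-103\right) \left(-49\right) = 5047$)
$d = 1981$ ($d = \left(-135 - 148\right) \left(-7\right) = \left(-283\right) \left(-7\right) = 1981$)
$\frac{1}{d + O} = \frac{1}{1981 + 5047} = \frac{1}{7028}$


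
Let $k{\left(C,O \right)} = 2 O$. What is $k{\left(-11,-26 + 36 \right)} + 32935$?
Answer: $32955$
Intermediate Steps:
$k{\left(-11,-26 + 36 \right)} + 32935 = 2 \left(-26 + 36\right) + 32935 = 2 \cdot 10 + 32935 = 20 + 32935 = 32955$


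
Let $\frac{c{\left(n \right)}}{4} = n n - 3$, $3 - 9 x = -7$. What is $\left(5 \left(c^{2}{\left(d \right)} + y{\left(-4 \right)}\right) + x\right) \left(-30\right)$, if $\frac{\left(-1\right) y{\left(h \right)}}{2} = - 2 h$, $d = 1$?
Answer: $- \frac{21700}{3} \approx -7233.3$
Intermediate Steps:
$x = \frac{10}{9}$ ($x = \frac{1}{3} - - \frac{7}{9} = \frac{1}{3} + \frac{7}{9} = \frac{10}{9} \approx 1.1111$)
$c{\left(n \right)} = -12 + 4 n^{2}$ ($c{\left(n \right)} = 4 \left(n n - 3\right) = 4 \left(n^{2} - 3\right) = 4 \left(-3 + n^{2}\right) = -12 + 4 n^{2}$)
$y{\left(h \right)} = 4 h$ ($y{\left(h \right)} = - 2 \left(- 2 h\right) = 4 h$)
$\left(5 \left(c^{2}{\left(d \right)} + y{\left(-4 \right)}\right) + x\right) \left(-30\right) = \left(5 \left(\left(-12 + 4 \cdot 1^{2}\right)^{2} + 4 \left(-4\right)\right) + \frac{10}{9}\right) \left(-30\right) = \left(5 \left(\left(-12 + 4 \cdot 1\right)^{2} - 16\right) + \frac{10}{9}\right) \left(-30\right) = \left(5 \left(\left(-12 + 4\right)^{2} - 16\right) + \frac{10}{9}\right) \left(-30\right) = \left(5 \left(\left(-8\right)^{2} - 16\right) + \frac{10}{9}\right) \left(-30\right) = \left(5 \left(64 - 16\right) + \frac{10}{9}\right) \left(-30\right) = \left(5 \cdot 48 + \frac{10}{9}\right) \left(-30\right) = \left(240 + \frac{10}{9}\right) \left(-30\right) = \frac{2170}{9} \left(-30\right) = - \frac{21700}{3}$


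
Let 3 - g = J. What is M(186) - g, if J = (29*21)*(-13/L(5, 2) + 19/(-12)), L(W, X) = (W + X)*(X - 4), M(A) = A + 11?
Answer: -819/4 ≈ -204.75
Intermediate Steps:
M(A) = 11 + A
L(W, X) = (-4 + X)*(W + X) (L(W, X) = (W + X)*(-4 + X) = (-4 + X)*(W + X))
J = -1595/4 (J = (29*21)*(-13/(2² - 4*5 - 4*2 + 5*2) + 19/(-12)) = 609*(-13/(4 - 20 - 8 + 10) + 19*(-1/12)) = 609*(-13/(-14) - 19/12) = 609*(-13*(-1/14) - 19/12) = 609*(13/14 - 19/12) = 609*(-55/84) = -1595/4 ≈ -398.75)
g = 1607/4 (g = 3 - 1*(-1595/4) = 3 + 1595/4 = 1607/4 ≈ 401.75)
M(186) - g = (11 + 186) - 1*1607/4 = 197 - 1607/4 = -819/4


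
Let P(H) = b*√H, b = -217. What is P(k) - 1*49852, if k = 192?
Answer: -49852 - 1736*√3 ≈ -52859.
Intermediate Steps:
P(H) = -217*√H
P(k) - 1*49852 = -1736*√3 - 1*49852 = -1736*√3 - 49852 = -49852 - 1736*√3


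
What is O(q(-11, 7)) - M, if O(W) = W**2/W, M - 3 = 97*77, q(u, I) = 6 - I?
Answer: -7473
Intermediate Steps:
M = 7472 (M = 3 + 97*77 = 3 + 7469 = 7472)
O(W) = W
O(q(-11, 7)) - M = (6 - 1*7) - 1*7472 = (6 - 7) - 7472 = -1 - 7472 = -7473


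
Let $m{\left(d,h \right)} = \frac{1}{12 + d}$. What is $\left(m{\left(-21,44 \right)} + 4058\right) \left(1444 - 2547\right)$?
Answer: $- \frac{40282663}{9} \approx -4.4758 \cdot 10^{6}$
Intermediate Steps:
$\left(m{\left(-21,44 \right)} + 4058\right) \left(1444 - 2547\right) = \left(\frac{1}{12 - 21} + 4058\right) \left(1444 - 2547\right) = \left(\frac{1}{-9} + 4058\right) \left(-1103\right) = \left(- \frac{1}{9} + 4058\right) \left(-1103\right) = \frac{36521}{9} \left(-1103\right) = - \frac{40282663}{9}$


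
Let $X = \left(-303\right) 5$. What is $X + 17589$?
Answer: $16074$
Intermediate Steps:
$X = -1515$
$X + 17589 = -1515 + 17589 = 16074$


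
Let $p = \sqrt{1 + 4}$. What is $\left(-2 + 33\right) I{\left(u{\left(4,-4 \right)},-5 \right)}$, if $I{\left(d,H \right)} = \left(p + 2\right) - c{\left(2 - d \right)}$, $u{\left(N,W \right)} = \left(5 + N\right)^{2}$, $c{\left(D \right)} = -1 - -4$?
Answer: $-31 + 31 \sqrt{5} \approx 38.318$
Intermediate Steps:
$p = \sqrt{5} \approx 2.2361$
$c{\left(D \right)} = 3$ ($c{\left(D \right)} = -1 + 4 = 3$)
$I{\left(d,H \right)} = -1 + \sqrt{5}$ ($I{\left(d,H \right)} = \left(\sqrt{5} + 2\right) - 3 = \left(2 + \sqrt{5}\right) - 3 = -1 + \sqrt{5}$)
$\left(-2 + 33\right) I{\left(u{\left(4,-4 \right)},-5 \right)} = \left(-2 + 33\right) \left(-1 + \sqrt{5}\right) = 31 \left(-1 + \sqrt{5}\right) = -31 + 31 \sqrt{5}$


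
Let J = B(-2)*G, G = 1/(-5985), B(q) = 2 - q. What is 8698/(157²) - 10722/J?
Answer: 790877602061/49298 ≈ 1.6043e+7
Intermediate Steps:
G = -1/5985 ≈ -0.00016708
J = -4/5985 (J = (2 - 1*(-2))*(-1/5985) = (2 + 2)*(-1/5985) = 4*(-1/5985) = -4/5985 ≈ -0.00066834)
8698/(157²) - 10722/J = 8698/(157²) - 10722/(-4/5985) = 8698/24649 - 10722*(-5985/4) = 8698*(1/24649) + 32085585/2 = 8698/24649 + 32085585/2 = 790877602061/49298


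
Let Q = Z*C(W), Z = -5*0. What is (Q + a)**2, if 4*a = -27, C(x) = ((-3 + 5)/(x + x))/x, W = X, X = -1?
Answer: 729/16 ≈ 45.563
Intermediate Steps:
W = -1
C(x) = x**(-2) (C(x) = (2/((2*x)))/x = (2*(1/(2*x)))/x = 1/(x*x) = x**(-2))
Z = 0
a = -27/4 (a = (1/4)*(-27) = -27/4 ≈ -6.7500)
Q = 0 (Q = 0/(-1)**2 = 0*1 = 0)
(Q + a)**2 = (0 - 27/4)**2 = (-27/4)**2 = 729/16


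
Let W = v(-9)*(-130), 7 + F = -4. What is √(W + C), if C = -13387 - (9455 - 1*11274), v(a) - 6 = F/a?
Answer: I*√112562/3 ≈ 111.83*I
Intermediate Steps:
F = -11 (F = -7 - 4 = -11)
v(a) = 6 - 11/a
C = -11568 (C = -13387 - (9455 - 11274) = -13387 - 1*(-1819) = -13387 + 1819 = -11568)
W = -8450/9 (W = (6 - 11/(-9))*(-130) = (6 - 11*(-⅑))*(-130) = (6 + 11/9)*(-130) = (65/9)*(-130) = -8450/9 ≈ -938.89)
√(W + C) = √(-8450/9 - 11568) = √(-112562/9) = I*√112562/3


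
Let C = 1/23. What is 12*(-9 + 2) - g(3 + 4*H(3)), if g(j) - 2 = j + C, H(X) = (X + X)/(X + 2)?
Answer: -10792/115 ≈ -93.844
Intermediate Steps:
H(X) = 2*X/(2 + X) (H(X) = (2*X)/(2 + X) = 2*X/(2 + X))
C = 1/23 ≈ 0.043478
g(j) = 47/23 + j (g(j) = 2 + (j + 1/23) = 2 + (1/23 + j) = 47/23 + j)
12*(-9 + 2) - g(3 + 4*H(3)) = 12*(-9 + 2) - (47/23 + (3 + 4*(2*3/(2 + 3)))) = 12*(-7) - (47/23 + (3 + 4*(2*3/5))) = -84 - (47/23 + (3 + 4*(2*3*(1/5)))) = -84 - (47/23 + (3 + 4*(6/5))) = -84 - (47/23 + (3 + 24/5)) = -84 - (47/23 + 39/5) = -84 - 1*1132/115 = -84 - 1132/115 = -10792/115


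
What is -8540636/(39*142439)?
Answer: -28564/18579 ≈ -1.5374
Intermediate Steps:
-8540636/(39*142439) = -8540636/5555121 = -8540636*1/5555121 = -28564/18579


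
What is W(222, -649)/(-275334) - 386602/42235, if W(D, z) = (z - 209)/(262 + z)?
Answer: -6865687581491/750053181105 ≈ -9.1536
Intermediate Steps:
W(D, z) = (-209 + z)/(262 + z)
W(222, -649)/(-275334) - 386602/42235 = ((-209 - 649)/(262 - 649))/(-275334) - 386602/42235 = (-858/(-387))*(-1/275334) - 386602*1/42235 = -1/387*(-858)*(-1/275334) - 386602/42235 = (286/129)*(-1/275334) - 386602/42235 = -143/17759043 - 386602/42235 = -6865687581491/750053181105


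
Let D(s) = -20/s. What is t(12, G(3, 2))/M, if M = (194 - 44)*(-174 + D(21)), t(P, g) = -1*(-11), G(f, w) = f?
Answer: -7/16700 ≈ -0.00041916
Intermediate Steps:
t(P, g) = 11
M = -183700/7 (M = (194 - 44)*(-174 - 20/21) = 150*(-174 - 20*1/21) = 150*(-174 - 20/21) = 150*(-3674/21) = -183700/7 ≈ -26243.)
t(12, G(3, 2))/M = 11/(-183700/7) = 11*(-7/183700) = -7/16700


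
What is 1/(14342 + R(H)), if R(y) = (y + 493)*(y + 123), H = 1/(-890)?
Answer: 792100/59391901861 ≈ 1.3337e-5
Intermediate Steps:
H = -1/890 ≈ -0.0011236
R(y) = (123 + y)*(493 + y) (R(y) = (493 + y)*(123 + y) = (123 + y)*(493 + y))
1/(14342 + R(H)) = 1/(14342 + (60639 + (-1/890)**2 + 616*(-1/890))) = 1/(14342 + (60639 + 1/792100 - 308/445)) = 1/(14342 + 48031603661/792100) = 1/(59391901861/792100) = 792100/59391901861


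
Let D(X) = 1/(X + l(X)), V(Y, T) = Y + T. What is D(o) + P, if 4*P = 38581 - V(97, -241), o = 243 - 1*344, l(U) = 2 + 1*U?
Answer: 1936249/200 ≈ 9681.3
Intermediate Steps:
V(Y, T) = T + Y
l(U) = 2 + U
o = -101 (o = 243 - 344 = -101)
D(X) = 1/(2 + 2*X) (D(X) = 1/(X + (2 + X)) = 1/(2 + 2*X))
P = 38725/4 (P = (38581 - (-241 + 97))/4 = (38581 - 1*(-144))/4 = (38581 + 144)/4 = (1/4)*38725 = 38725/4 ≈ 9681.3)
D(o) + P = 1/(2*(1 - 101)) + 38725/4 = (1/2)/(-100) + 38725/4 = (1/2)*(-1/100) + 38725/4 = -1/200 + 38725/4 = 1936249/200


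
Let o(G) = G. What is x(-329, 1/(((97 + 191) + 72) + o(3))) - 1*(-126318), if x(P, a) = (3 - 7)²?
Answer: 126334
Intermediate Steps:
x(P, a) = 16 (x(P, a) = (-4)² = 16)
x(-329, 1/(((97 + 191) + 72) + o(3))) - 1*(-126318) = 16 - 1*(-126318) = 16 + 126318 = 126334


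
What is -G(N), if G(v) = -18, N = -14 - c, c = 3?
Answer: 18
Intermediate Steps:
N = -17 (N = -14 - 1*3 = -14 - 3 = -17)
-G(N) = -1*(-18) = 18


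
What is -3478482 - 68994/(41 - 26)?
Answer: -17415408/5 ≈ -3.4831e+6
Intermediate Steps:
-3478482 - 68994/(41 - 26) = -3478482 - 68994/15 = -3478482 + (1/15)*(-68994) = -3478482 - 22998/5 = -17415408/5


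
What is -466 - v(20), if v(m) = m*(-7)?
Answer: -326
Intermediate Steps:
v(m) = -7*m
-466 - v(20) = -466 - (-7)*20 = -466 - 1*(-140) = -466 + 140 = -326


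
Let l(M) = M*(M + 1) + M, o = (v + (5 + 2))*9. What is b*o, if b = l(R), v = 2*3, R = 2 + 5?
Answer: 7371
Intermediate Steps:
R = 7
v = 6
o = 117 (o = (6 + (5 + 2))*9 = (6 + 7)*9 = 13*9 = 117)
l(M) = M + M*(1 + M) (l(M) = M*(1 + M) + M = M + M*(1 + M))
b = 63 (b = 7*(2 + 7) = 7*9 = 63)
b*o = 63*117 = 7371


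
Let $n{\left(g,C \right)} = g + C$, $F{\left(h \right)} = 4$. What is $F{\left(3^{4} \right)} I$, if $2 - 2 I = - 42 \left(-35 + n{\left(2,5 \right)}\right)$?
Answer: $-2348$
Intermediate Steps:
$n{\left(g,C \right)} = C + g$
$I = -587$ ($I = 1 - \frac{\left(-42\right) \left(-35 + \left(5 + 2\right)\right)}{2} = 1 - \frac{\left(-42\right) \left(-35 + 7\right)}{2} = 1 - \frac{\left(-42\right) \left(-28\right)}{2} = 1 - 588 = -587$)
$F{\left(3^{4} \right)} I = 4 \left(-587\right) = -2348$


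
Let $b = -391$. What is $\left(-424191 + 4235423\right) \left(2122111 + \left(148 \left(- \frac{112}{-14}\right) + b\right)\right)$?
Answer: $8090879657728$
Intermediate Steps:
$\left(-424191 + 4235423\right) \left(2122111 + \left(148 \left(- \frac{112}{-14}\right) + b\right)\right) = \left(-424191 + 4235423\right) \left(2122111 - \left(391 - 148 \left(- \frac{112}{-14}\right)\right)\right) = 3811232 \left(2122111 - \left(391 - 148 \left(\left(-112\right) \left(- \frac{1}{14}\right)\right)\right)\right) = 3811232 \left(2122111 + \left(148 \cdot 8 - 391\right)\right) = 3811232 \left(2122111 + \left(1184 - 391\right)\right) = 3811232 \left(2122111 + 793\right) = 3811232 \cdot 2122904 = 8090879657728$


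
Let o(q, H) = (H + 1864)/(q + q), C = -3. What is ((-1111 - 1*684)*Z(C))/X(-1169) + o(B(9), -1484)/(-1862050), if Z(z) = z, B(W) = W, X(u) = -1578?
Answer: -3008151769/881494470 ≈ -3.4126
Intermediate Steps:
o(q, H) = (1864 + H)/(2*q) (o(q, H) = (1864 + H)/((2*q)) = (1864 + H)*(1/(2*q)) = (1864 + H)/(2*q))
((-1111 - 1*684)*Z(C))/X(-1169) + o(B(9), -1484)/(-1862050) = ((-1111 - 1*684)*(-3))/(-1578) + ((½)*(1864 - 1484)/9)/(-1862050) = ((-1111 - 684)*(-3))*(-1/1578) + ((½)*(⅑)*380)*(-1/1862050) = -1795*(-3)*(-1/1578) + (190/9)*(-1/1862050) = 5385*(-1/1578) - 19/1675845 = -1795/526 - 19/1675845 = -3008151769/881494470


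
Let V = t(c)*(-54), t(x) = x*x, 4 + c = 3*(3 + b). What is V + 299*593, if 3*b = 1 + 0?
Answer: 175363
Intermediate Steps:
b = ⅓ (b = (1 + 0)/3 = (⅓)*1 = ⅓ ≈ 0.33333)
c = 6 (c = -4 + 3*(3 + ⅓) = -4 + 3*(10/3) = -4 + 10 = 6)
t(x) = x²
V = -1944 (V = 6²*(-54) = 36*(-54) = -1944)
V + 299*593 = -1944 + 299*593 = -1944 + 177307 = 175363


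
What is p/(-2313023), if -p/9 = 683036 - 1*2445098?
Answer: -15858558/2313023 ≈ -6.8562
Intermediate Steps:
p = 15858558 (p = -9*(683036 - 1*2445098) = -9*(683036 - 2445098) = -9*(-1762062) = 15858558)
p/(-2313023) = 15858558/(-2313023) = 15858558*(-1/2313023) = -15858558/2313023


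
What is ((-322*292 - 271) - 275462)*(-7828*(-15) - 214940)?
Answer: 36058702640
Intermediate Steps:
((-322*292 - 271) - 275462)*(-7828*(-15) - 214940) = ((-94024 - 271) - 275462)*(117420 - 214940) = (-94295 - 275462)*(-97520) = -369757*(-97520) = 36058702640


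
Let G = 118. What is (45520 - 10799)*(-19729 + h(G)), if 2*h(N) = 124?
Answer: -682857907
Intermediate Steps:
h(N) = 62 (h(N) = (1/2)*124 = 62)
(45520 - 10799)*(-19729 + h(G)) = (45520 - 10799)*(-19729 + 62) = 34721*(-19667) = -682857907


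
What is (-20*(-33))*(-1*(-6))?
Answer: 3960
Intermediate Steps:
(-20*(-33))*(-1*(-6)) = 660*6 = 3960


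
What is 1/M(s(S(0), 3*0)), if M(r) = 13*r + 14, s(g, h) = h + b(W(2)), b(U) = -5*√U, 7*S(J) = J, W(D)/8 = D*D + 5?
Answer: -7/152002 - 195*√2/152002 ≈ -0.0018603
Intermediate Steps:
W(D) = 40 + 8*D² (W(D) = 8*(D*D + 5) = 8*(D² + 5) = 8*(5 + D²) = 40 + 8*D²)
S(J) = J/7
s(g, h) = h - 30*√2 (s(g, h) = h - 5*√(40 + 8*2²) = h - 5*√(40 + 8*4) = h - 5*√(40 + 32) = h - 30*√2)
M(r) = 14 + 13*r
1/M(s(S(0), 3*0)) = 1/(14 + 13*(3*0 - 30*√2)) = 1/(14 + 13*(0 - 30*√2)) = 1/(14 + 13*(-30*√2)) = 1/(14 - 390*√2)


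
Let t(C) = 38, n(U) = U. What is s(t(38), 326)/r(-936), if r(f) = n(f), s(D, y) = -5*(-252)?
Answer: -35/26 ≈ -1.3462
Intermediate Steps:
s(D, y) = 1260
r(f) = f
s(t(38), 326)/r(-936) = 1260/(-936) = 1260*(-1/936) = -35/26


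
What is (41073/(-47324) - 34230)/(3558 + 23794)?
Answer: -1619941593/1294406048 ≈ -1.2515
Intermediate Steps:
(41073/(-47324) - 34230)/(3558 + 23794) = (41073*(-1/47324) - 34230)/27352 = (-41073/47324 - 34230)*(1/27352) = -1619941593/47324*1/27352 = -1619941593/1294406048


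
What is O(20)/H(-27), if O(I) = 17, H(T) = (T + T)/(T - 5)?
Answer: 272/27 ≈ 10.074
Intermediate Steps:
H(T) = 2*T/(-5 + T) (H(T) = (2*T)/(-5 + T) = 2*T/(-5 + T))
O(20)/H(-27) = 17/((2*(-27)/(-5 - 27))) = 17/((2*(-27)/(-32))) = 17/((2*(-27)*(-1/32))) = 17/(27/16) = 17*(16/27) = 272/27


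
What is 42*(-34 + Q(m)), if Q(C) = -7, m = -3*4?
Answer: -1722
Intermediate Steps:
m = -12
42*(-34 + Q(m)) = 42*(-34 - 7) = 42*(-41) = -1722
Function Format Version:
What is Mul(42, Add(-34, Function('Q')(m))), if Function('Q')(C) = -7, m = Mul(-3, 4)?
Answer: -1722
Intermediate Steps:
m = -12
Mul(42, Add(-34, Function('Q')(m))) = Mul(42, Add(-34, -7)) = Mul(42, -41) = -1722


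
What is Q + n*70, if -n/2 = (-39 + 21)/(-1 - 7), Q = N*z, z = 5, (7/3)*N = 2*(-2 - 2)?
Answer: -2325/7 ≈ -332.14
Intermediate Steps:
N = -24/7 (N = 3*(2*(-2 - 2))/7 = 3*(2*(-4))/7 = (3/7)*(-8) = -24/7 ≈ -3.4286)
Q = -120/7 (Q = -24/7*5 = -120/7 ≈ -17.143)
n = -9/2 (n = -2*(-39 + 21)/(-1 - 7) = -(-36)/(-8) = -(-36)*(-1)/8 = -2*9/4 = -9/2 ≈ -4.5000)
Q + n*70 = -120/7 - 9/2*70 = -120/7 - 315 = -2325/7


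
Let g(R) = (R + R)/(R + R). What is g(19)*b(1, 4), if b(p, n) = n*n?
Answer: 16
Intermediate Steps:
b(p, n) = n²
g(R) = 1 (g(R) = (2*R)/((2*R)) = (2*R)*(1/(2*R)) = 1)
g(19)*b(1, 4) = 1*4² = 1*16 = 16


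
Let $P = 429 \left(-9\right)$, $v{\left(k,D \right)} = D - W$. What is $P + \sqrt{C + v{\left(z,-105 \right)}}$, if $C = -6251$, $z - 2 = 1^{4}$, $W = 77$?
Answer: $-3861 + i \sqrt{6433} \approx -3861.0 + 80.206 i$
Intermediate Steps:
$z = 3$ ($z = 2 + 1^{4} = 2 + 1 = 3$)
$v{\left(k,D \right)} = -77 + D$ ($v{\left(k,D \right)} = D - 77 = -77 + D$)
$P = -3861$
$P + \sqrt{C + v{\left(z,-105 \right)}} = -3861 + \sqrt{-6251 - 182} = -3861 + \sqrt{-6433} = -3861 + i \sqrt{6433}$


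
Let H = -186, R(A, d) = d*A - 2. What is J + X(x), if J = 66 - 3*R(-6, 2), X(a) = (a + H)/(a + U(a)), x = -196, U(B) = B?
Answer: 21359/196 ≈ 108.97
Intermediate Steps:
R(A, d) = -2 + A*d (R(A, d) = A*d - 2 = -2 + A*d)
X(a) = (-186 + a)/(2*a) (X(a) = (a - 186)/(a + a) = (-186 + a)/((2*a)) = (-186 + a)*(1/(2*a)) = (-186 + a)/(2*a))
J = 108 (J = 66 - 3*(-2 - 6*2) = 66 - 3*(-2 - 12) = 66 - 3*(-14) = 66 + 42 = 108)
J + X(x) = 108 + (½)*(-186 - 196)/(-196) = 108 + (½)*(-1/196)*(-382) = 108 + 191/196 = 21359/196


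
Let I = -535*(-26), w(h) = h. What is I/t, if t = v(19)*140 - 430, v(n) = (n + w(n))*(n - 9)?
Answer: 1391/5277 ≈ 0.26360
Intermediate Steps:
I = 13910
v(n) = 2*n*(-9 + n) (v(n) = (n + n)*(n - 9) = (2*n)*(-9 + n) = 2*n*(-9 + n))
t = 52770 (t = (2*19*(-9 + 19))*140 - 430 = (2*19*10)*140 - 430 = 380*140 - 430 = 53200 - 430 = 52770)
I/t = 13910/52770 = 13910*(1/52770) = 1391/5277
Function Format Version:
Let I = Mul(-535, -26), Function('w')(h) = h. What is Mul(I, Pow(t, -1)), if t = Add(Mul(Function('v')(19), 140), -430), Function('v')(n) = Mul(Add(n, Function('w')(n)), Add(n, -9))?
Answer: Rational(1391, 5277) ≈ 0.26360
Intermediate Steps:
I = 13910
Function('v')(n) = Mul(2, n, Add(-9, n)) (Function('v')(n) = Mul(Add(n, n), Add(n, -9)) = Mul(Mul(2, n), Add(-9, n)) = Mul(2, n, Add(-9, n)))
t = 52770 (t = Add(Mul(Mul(2, 19, Add(-9, 19)), 140), -430) = Add(Mul(Mul(2, 19, 10), 140), -430) = Add(Mul(380, 140), -430) = Add(53200, -430) = 52770)
Mul(I, Pow(t, -1)) = Mul(13910, Pow(52770, -1)) = Mul(13910, Rational(1, 52770)) = Rational(1391, 5277)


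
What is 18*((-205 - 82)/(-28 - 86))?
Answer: 861/19 ≈ 45.316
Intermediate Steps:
18*((-205 - 82)/(-28 - 86)) = 18*(-287/(-114)) = 18*(-287*(-1/114)) = 18*(287/114) = 861/19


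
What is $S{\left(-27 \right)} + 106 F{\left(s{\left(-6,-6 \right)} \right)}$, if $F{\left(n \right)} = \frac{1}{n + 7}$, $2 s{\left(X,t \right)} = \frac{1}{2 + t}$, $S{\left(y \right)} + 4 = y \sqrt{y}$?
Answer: $\frac{628}{55} - 81 i \sqrt{3} \approx 11.418 - 140.3 i$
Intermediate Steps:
$S{\left(y \right)} = -4 + y^{\frac{3}{2}}$ ($S{\left(y \right)} = -4 + y \sqrt{y} = -4 + y^{\frac{3}{2}}$)
$s{\left(X,t \right)} = \frac{1}{2 \left(2 + t\right)}$
$F{\left(n \right)} = \frac{1}{7 + n}$
$S{\left(-27 \right)} + 106 F{\left(s{\left(-6,-6 \right)} \right)} = \left(-4 + \left(-27\right)^{\frac{3}{2}}\right) + \frac{106}{7 + \frac{1}{2 \left(2 - 6\right)}} = \left(-4 - 81 i \sqrt{3}\right) + \frac{106}{7 + \frac{1}{2 \left(-4\right)}} = \left(-4 - 81 i \sqrt{3}\right) + \frac{106}{7 + \frac{1}{2} \left(- \frac{1}{4}\right)} = \left(-4 - 81 i \sqrt{3}\right) + \frac{106}{7 - \frac{1}{8}} = \left(-4 - 81 i \sqrt{3}\right) + \frac{106}{\frac{55}{8}} = \left(-4 - 81 i \sqrt{3}\right) + 106 \cdot \frac{8}{55} = \left(-4 - 81 i \sqrt{3}\right) + \frac{848}{55} = \frac{628}{55} - 81 i \sqrt{3}$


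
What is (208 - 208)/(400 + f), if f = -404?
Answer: 0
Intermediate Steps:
(208 - 208)/(400 + f) = (208 - 208)/(400 - 404) = 0/(-4) = 0*(-1/4) = 0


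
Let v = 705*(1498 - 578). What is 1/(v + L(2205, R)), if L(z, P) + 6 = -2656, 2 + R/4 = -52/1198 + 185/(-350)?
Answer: 1/645938 ≈ 1.5481e-6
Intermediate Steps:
v = 648600 (v = 705*920 = 648600)
R = -215686/20965 (R = -8 + 4*(-52/1198 + 185/(-350)) = -8 + 4*(-52*1/1198 + 185*(-1/350)) = -8 + 4*(-26/599 - 37/70) = -8 + 4*(-23983/41930) = -8 - 47966/20965 = -215686/20965 ≈ -10.288)
L(z, P) = -2662 (L(z, P) = -6 - 2656 = -2662)
1/(v + L(2205, R)) = 1/(648600 - 2662) = 1/645938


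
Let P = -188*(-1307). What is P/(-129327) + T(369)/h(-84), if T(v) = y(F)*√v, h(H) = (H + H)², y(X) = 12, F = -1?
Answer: -245716/129327 + √41/784 ≈ -1.8918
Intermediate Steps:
h(H) = 4*H² (h(H) = (2*H)² = 4*H²)
P = 245716
T(v) = 12*√v
P/(-129327) + T(369)/h(-84) = 245716/(-129327) + (12*√369)/((4*(-84)²)) = 245716*(-1/129327) + (12*(3*√41))/((4*7056)) = -245716/129327 + (36*√41)/28224 = -245716/129327 + (36*√41)*(1/28224) = -245716/129327 + √41/784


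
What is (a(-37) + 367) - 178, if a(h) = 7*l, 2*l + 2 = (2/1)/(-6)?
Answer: 1085/6 ≈ 180.83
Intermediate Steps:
l = -7/6 (l = -1 + ((2/1)/(-6))/2 = -1 + ((2*1)*(-1/6))/2 = -1 + (2*(-1/6))/2 = -1 + (1/2)*(-1/3) = -1 - 1/6 = -7/6 ≈ -1.1667)
a(h) = -49/6 (a(h) = 7*(-7/6) = -49/6)
(a(-37) + 367) - 178 = (-49/6 + 367) - 178 = 2153/6 - 178 = 1085/6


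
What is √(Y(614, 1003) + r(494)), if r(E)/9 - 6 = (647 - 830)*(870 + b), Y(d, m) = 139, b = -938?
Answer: √112189 ≈ 334.95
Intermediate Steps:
r(E) = 112050 (r(E) = 54 + 9*((647 - 830)*(870 - 938)) = 54 + 9*(-183*(-68)) = 54 + 9*12444 = 54 + 111996 = 112050)
√(Y(614, 1003) + r(494)) = √(139 + 112050) = √112189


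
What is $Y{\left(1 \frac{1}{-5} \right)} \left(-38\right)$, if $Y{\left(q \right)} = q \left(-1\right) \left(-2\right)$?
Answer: $\frac{76}{5} \approx 15.2$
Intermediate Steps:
$Y{\left(q \right)} = 2 q$ ($Y{\left(q \right)} = - q \left(-2\right) = 2 q$)
$Y{\left(1 \frac{1}{-5} \right)} \left(-38\right) = 2 \cdot 1 \frac{1}{-5} \left(-38\right) = 2 \cdot 1 \left(- \frac{1}{5}\right) \left(-38\right) = 2 \left(- \frac{1}{5}\right) \left(-38\right) = \left(- \frac{2}{5}\right) \left(-38\right) = \frac{76}{5}$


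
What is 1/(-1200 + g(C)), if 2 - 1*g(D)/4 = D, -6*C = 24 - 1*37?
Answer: -3/3602 ≈ -0.00083287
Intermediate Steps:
C = 13/6 (C = -(24 - 1*37)/6 = -(24 - 37)/6 = -⅙*(-13) = 13/6 ≈ 2.1667)
g(D) = 8 - 4*D
1/(-1200 + g(C)) = 1/(-1200 + (8 - 4*13/6)) = 1/(-1200 + (8 - 26/3)) = 1/(-1200 - ⅔) = 1/(-3602/3) = -3/3602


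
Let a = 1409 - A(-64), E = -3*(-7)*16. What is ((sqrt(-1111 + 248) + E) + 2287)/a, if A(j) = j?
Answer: 2623/1473 + I*sqrt(863)/1473 ≈ 1.7807 + 0.019944*I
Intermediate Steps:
E = 336 (E = 21*16 = 336)
a = 1473 (a = 1409 - 1*(-64) = 1409 + 64 = 1473)
((sqrt(-1111 + 248) + E) + 2287)/a = ((sqrt(-1111 + 248) + 336) + 2287)/1473 = ((sqrt(-863) + 336) + 2287)*(1/1473) = ((I*sqrt(863) + 336) + 2287)*(1/1473) = ((336 + I*sqrt(863)) + 2287)*(1/1473) = (2623 + I*sqrt(863))*(1/1473) = 2623/1473 + I*sqrt(863)/1473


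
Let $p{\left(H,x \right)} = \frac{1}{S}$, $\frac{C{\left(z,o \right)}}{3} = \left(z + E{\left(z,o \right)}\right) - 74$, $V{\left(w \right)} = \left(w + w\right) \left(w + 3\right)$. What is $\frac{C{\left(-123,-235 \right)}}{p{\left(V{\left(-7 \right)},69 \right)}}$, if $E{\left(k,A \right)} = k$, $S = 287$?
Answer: $-275520$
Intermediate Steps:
$V{\left(w \right)} = 2 w \left(3 + w\right)$
$C{\left(z,o \right)} = -222 + 6 z$ ($C{\left(z,o \right)} = 3 \left(\left(z + z\right) - 74\right) = 3 \left(2 z - 74\right) = 3 \left(-74 + 2 z\right) = -222 + 6 z$)
$p{\left(H,x \right)} = \frac{1}{287}$
$\frac{C{\left(-123,-235 \right)}}{p{\left(V{\left(-7 \right)},69 \right)}} = \left(-222 + 6 \left(-123\right)\right) \frac{1}{\frac{1}{287}} = \left(-222 - 738\right) 287 = \left(-960\right) 287 = -275520$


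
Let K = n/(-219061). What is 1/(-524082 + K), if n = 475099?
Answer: -219061/114806402101 ≈ -1.9081e-6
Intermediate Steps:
K = -475099/219061 (K = 475099/(-219061) = 475099*(-1/219061) = -475099/219061 ≈ -2.1688)
1/(-524082 + K) = 1/(-524082 - 475099/219061) = 1/(-114806402101/219061) = -219061/114806402101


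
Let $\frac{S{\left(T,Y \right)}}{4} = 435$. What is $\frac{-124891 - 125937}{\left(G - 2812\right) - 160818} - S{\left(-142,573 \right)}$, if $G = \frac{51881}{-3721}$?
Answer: $- \frac{1058585922152}{608919111} \approx -1738.5$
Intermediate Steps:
$G = - \frac{51881}{3721}$ ($G = 51881 \left(- \frac{1}{3721}\right) = - \frac{51881}{3721} \approx -13.943$)
$S{\left(T,Y \right)} = 1740$ ($S{\left(T,Y \right)} = 4 \cdot 435 = 1740$)
$\frac{-124891 - 125937}{\left(G - 2812\right) - 160818} - S{\left(-142,573 \right)} = \frac{-124891 - 125937}{\left(- \frac{51881}{3721} - 2812\right) - 160818} - 1740 = - \frac{250828}{\left(- \frac{51881}{3721} - 2812\right) - 160818} - 1740 = - \frac{250828}{- \frac{10515333}{3721} - 160818} - 1740 = - \frac{250828}{- \frac{608919111}{3721}} - 1740 = \left(-250828\right) \left(- \frac{3721}{608919111}\right) - 1740 = \frac{933330988}{608919111} - 1740 = - \frac{1058585922152}{608919111}$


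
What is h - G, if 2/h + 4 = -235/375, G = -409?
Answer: 141773/347 ≈ 408.57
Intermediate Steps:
h = -150/347 (h = 2/(-4 - 235/375) = 2/(-4 - 235*1/375) = 2/(-4 - 47/75) = 2/(-347/75) = 2*(-75/347) = -150/347 ≈ -0.43228)
h - G = -150/347 - 1*(-409) = -150/347 + 409 = 141773/347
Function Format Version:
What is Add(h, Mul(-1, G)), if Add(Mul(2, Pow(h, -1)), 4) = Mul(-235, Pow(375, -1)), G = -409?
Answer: Rational(141773, 347) ≈ 408.57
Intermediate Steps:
h = Rational(-150, 347) (h = Mul(2, Pow(Add(-4, Mul(-235, Pow(375, -1))), -1)) = Mul(2, Pow(Add(-4, Mul(-235, Rational(1, 375))), -1)) = Mul(2, Pow(Add(-4, Rational(-47, 75)), -1)) = Mul(2, Pow(Rational(-347, 75), -1)) = Mul(2, Rational(-75, 347)) = Rational(-150, 347) ≈ -0.43228)
Add(h, Mul(-1, G)) = Add(Rational(-150, 347), Mul(-1, -409)) = Add(Rational(-150, 347), 409) = Rational(141773, 347)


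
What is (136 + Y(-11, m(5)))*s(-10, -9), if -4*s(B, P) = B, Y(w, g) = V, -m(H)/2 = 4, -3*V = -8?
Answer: 1040/3 ≈ 346.67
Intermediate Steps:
V = 8/3 (V = -1/3*(-8) = 8/3 ≈ 2.6667)
m(H) = -8 (m(H) = -2*4 = -8)
Y(w, g) = 8/3
s(B, P) = -B/4
(136 + Y(-11, m(5)))*s(-10, -9) = (136 + 8/3)*(-1/4*(-10)) = (416/3)*(5/2) = 1040/3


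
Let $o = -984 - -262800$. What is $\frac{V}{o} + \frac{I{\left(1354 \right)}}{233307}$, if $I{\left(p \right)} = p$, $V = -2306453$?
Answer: $- \frac{179252377069}{20361168504} \approx -8.8036$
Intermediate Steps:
$o = 261816$ ($o = -984 + 262800 = 261816$)
$\frac{V}{o} + \frac{I{\left(1354 \right)}}{233307} = - \frac{2306453}{261816} + \frac{1354}{233307} = - \frac{179252377069}{20361168504}$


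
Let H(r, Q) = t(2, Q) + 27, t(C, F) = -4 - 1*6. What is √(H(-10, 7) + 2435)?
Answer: 2*√613 ≈ 49.518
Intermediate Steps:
t(C, F) = -10 (t(C, F) = -4 - 6 = -10)
H(r, Q) = 17 (H(r, Q) = -10 + 27 = 17)
√(H(-10, 7) + 2435) = √(17 + 2435) = √2452 = 2*√613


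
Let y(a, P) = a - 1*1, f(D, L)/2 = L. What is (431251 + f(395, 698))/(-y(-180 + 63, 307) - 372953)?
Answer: -432647/372835 ≈ -1.1604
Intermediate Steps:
f(D, L) = 2*L
y(a, P) = -1 + a (y(a, P) = a - 1 = -1 + a)
(431251 + f(395, 698))/(-y(-180 + 63, 307) - 372953) = (431251 + 2*698)/(-(-1 + (-180 + 63)) - 372953) = (431251 + 1396)/(-(-1 - 117) - 372953) = 432647/(-1*(-118) - 372953) = 432647/(118 - 372953) = 432647/(-372835) = 432647*(-1/372835) = -432647/372835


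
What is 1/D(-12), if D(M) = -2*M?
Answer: 1/24 ≈ 0.041667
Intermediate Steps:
1/D(-12) = 1/(-2*(-12)) = 1/24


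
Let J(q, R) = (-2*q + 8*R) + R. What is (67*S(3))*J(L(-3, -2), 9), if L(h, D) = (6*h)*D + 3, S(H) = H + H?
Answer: 1206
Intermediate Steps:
S(H) = 2*H
L(h, D) = 3 + 6*D*h (L(h, D) = 6*D*h + 3 = 3 + 6*D*h)
J(q, R) = -2*q + 9*R
(67*S(3))*J(L(-3, -2), 9) = (67*(2*3))*(-2*(3 + 6*(-2)*(-3)) + 9*9) = (67*6)*(-2*(3 + 36) + 81) = 402*(-2*39 + 81) = 402*(-78 + 81) = 402*3 = 1206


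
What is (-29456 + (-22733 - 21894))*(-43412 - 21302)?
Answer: 4794207262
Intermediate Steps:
(-29456 + (-22733 - 21894))*(-43412 - 21302) = (-29456 - 44627)*(-64714) = -74083*(-64714) = 4794207262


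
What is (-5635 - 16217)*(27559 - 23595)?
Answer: -86621328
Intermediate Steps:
(-5635 - 16217)*(27559 - 23595) = -21852*3964 = -86621328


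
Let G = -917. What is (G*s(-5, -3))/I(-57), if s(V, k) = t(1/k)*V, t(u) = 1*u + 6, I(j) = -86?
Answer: -77945/258 ≈ -302.11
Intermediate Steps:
t(u) = 6 + u (t(u) = u + 6 = 6 + u)
s(V, k) = V*(6 + 1/k) (s(V, k) = (6 + 1/k)*V = V*(6 + 1/k))
(G*s(-5, -3))/I(-57) = -917*(6*(-5) - 5/(-3))/(-86) = -917*(-30 - 5*(-⅓))*(-1/86) = -917*(-30 + 5/3)*(-1/86) = -917*(-85/3)*(-1/86) = (77945/3)*(-1/86) = -77945/258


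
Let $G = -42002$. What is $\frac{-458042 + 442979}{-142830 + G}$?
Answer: $\frac{15063}{184832} \approx 0.081496$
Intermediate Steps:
$\frac{-458042 + 442979}{-142830 + G} = \frac{-458042 + 442979}{-142830 - 42002} = - \frac{15063}{-184832} = \left(-15063\right) \left(- \frac{1}{184832}\right) = \frac{15063}{184832}$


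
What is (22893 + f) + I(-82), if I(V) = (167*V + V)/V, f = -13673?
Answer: 9388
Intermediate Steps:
I(V) = 168 (I(V) = (168*V)/V = 168)
(22893 + f) + I(-82) = (22893 - 13673) + 168 = 9220 + 168 = 9388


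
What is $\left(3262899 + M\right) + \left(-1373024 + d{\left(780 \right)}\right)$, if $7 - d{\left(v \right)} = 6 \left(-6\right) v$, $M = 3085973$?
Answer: $5003935$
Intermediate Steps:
$d{\left(v \right)} = 7 + 36 v$ ($d{\left(v \right)} = 7 - 6 \left(-6\right) v = 7 - - 36 v = 7 + 36 v$)
$\left(3262899 + M\right) + \left(-1373024 + d{\left(780 \right)}\right) = \left(3262899 + 3085973\right) + \left(-1373024 + \left(7 + 36 \cdot 780\right)\right) = 6348872 + \left(-1373024 + \left(7 + 28080\right)\right) = 6348872 + \left(-1373024 + 28087\right) = 6348872 - 1344937 = 5003935$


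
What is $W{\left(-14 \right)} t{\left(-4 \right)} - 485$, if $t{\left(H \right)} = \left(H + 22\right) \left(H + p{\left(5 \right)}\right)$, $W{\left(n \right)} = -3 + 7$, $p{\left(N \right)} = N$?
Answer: $-413$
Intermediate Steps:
$W{\left(n \right)} = 4$
$t{\left(H \right)} = \left(5 + H\right) \left(22 + H\right)$ ($t{\left(H \right)} = \left(H + 22\right) \left(H + 5\right) = \left(22 + H\right) \left(5 + H\right) = \left(5 + H\right) \left(22 + H\right)$)
$W{\left(-14 \right)} t{\left(-4 \right)} - 485 = 4 \left(110 + \left(-4\right)^{2} + 27 \left(-4\right)\right) - 485 = 4 \left(110 + 16 - 108\right) - 485 = 4 \cdot 18 - 485 = 72 - 485 = -413$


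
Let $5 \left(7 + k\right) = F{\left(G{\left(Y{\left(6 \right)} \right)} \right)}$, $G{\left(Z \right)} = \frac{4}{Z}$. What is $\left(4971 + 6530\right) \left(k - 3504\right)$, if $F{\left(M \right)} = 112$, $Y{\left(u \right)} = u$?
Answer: $- \frac{200611943}{5} \approx -4.0122 \cdot 10^{7}$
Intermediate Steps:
$k = \frac{77}{5}$ ($k = -7 + \frac{1}{5} \cdot 112 = -7 + \frac{112}{5} = \frac{77}{5} \approx 15.4$)
$\left(4971 + 6530\right) \left(k - 3504\right) = \left(4971 + 6530\right) \left(\frac{77}{5} - 3504\right) = 11501 \left(- \frac{17443}{5}\right) = - \frac{200611943}{5}$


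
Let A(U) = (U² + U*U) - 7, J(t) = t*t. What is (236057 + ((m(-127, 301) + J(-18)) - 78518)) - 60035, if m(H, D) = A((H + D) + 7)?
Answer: 163343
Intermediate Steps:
J(t) = t²
A(U) = -7 + 2*U² (A(U) = (U² + U²) - 7 = 2*U² - 7 = -7 + 2*U²)
m(H, D) = -7 + 2*(7 + D + H)² (m(H, D) = -7 + 2*((H + D) + 7)² = -7 + 2*((D + H) + 7)² = -7 + 2*(7 + D + H)²)
(236057 + ((m(-127, 301) + J(-18)) - 78518)) - 60035 = (236057 + (((-7 + 2*(7 + 301 - 127)²) + (-18)²) - 78518)) - 60035 = (236057 + (((-7 + 2*181²) + 324) - 78518)) - 60035 = (236057 + (((-7 + 2*32761) + 324) - 78518)) - 60035 = (236057 + (((-7 + 65522) + 324) - 78518)) - 60035 = (236057 + ((65515 + 324) - 78518)) - 60035 = (236057 + (65839 - 78518)) - 60035 = (236057 - 12679) - 60035 = 223378 - 60035 = 163343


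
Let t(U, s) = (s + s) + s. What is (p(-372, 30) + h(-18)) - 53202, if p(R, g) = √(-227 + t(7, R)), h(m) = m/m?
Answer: -53201 + I*√1343 ≈ -53201.0 + 36.647*I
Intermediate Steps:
t(U, s) = 3*s (t(U, s) = 2*s + s = 3*s)
h(m) = 1
p(R, g) = √(-227 + 3*R)
(p(-372, 30) + h(-18)) - 53202 = (√(-227 + 3*(-372)) + 1) - 53202 = (√(-227 - 1116) + 1) - 53202 = (√(-1343) + 1) - 53202 = (I*√1343 + 1) - 53202 = (1 + I*√1343) - 53202 = -53201 + I*√1343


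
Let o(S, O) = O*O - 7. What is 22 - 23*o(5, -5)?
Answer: -392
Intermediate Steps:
o(S, O) = -7 + O**2 (o(S, O) = O**2 - 7 = -7 + O**2)
22 - 23*o(5, -5) = 22 - 23*(-7 + (-5)**2) = 22 - 23*(-7 + 25) = 22 - 23*18 = 22 - 414 = -392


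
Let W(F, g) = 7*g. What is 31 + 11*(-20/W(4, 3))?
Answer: 431/21 ≈ 20.524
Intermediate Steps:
31 + 11*(-20/W(4, 3)) = 31 + 11*(-20/(7*3)) = 31 + 11*(-20/21) = 31 - 220/21 = 431/21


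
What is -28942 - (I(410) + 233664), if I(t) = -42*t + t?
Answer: -245796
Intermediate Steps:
I(t) = -41*t
-28942 - (I(410) + 233664) = -28942 - (-41*410 + 233664) = -28942 - (-16810 + 233664) = -28942 - 1*216854 = -28942 - 216854 = -245796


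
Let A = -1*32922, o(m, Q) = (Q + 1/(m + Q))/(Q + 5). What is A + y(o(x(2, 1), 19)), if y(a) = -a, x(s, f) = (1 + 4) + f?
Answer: -4938419/150 ≈ -32923.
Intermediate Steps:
x(s, f) = 5 + f
o(m, Q) = (Q + 1/(Q + m))/(5 + Q)
A = -32922
A + y(o(x(2, 1), 19)) = -32922 - (1 + 19² + 19*(5 + 1))/(19² + 5*19 + 5*(5 + 1) + 19*(5 + 1)) = -32922 - (1 + 361 + 19*6)/(361 + 95 + 5*6 + 19*6) = -32922 - (1 + 361 + 114)/(361 + 95 + 30 + 114) = -32922 - 476/600 = -32922 - 1*119/150 = -32922 - 119/150 = -4938419/150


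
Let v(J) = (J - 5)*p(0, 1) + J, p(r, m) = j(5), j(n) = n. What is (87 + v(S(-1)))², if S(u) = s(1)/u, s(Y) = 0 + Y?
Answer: 3136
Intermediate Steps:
s(Y) = Y
p(r, m) = 5
S(u) = 1/u
v(J) = -25 + 6*J (v(J) = (J - 5)*5 + J = (-5 + J)*5 + J = (-25 + 5*J) + J = -25 + 6*J)
(87 + v(S(-1)))² = (87 + (-25 + 6/(-1)))² = (87 + (-25 + 6*(-1)))² = (87 + (-25 - 6))² = (87 - 31)² = 56² = 3136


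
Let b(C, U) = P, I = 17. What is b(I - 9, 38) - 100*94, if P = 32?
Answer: -9368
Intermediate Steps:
b(C, U) = 32
b(I - 9, 38) - 100*94 = 32 - 100*94 = 32 - 9400 = -9368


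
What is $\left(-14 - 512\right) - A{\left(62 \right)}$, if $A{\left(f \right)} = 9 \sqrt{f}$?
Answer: $-526 - 9 \sqrt{62} \approx -596.87$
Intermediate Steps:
$\left(-14 - 512\right) - A{\left(62 \right)} = \left(-14 - 512\right) - 9 \sqrt{62} = -526 - 9 \sqrt{62}$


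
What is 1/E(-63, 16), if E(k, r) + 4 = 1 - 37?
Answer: -1/40 ≈ -0.025000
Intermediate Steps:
E(k, r) = -40 (E(k, r) = -4 + (1 - 37) = -4 - 36 = -40)
1/E(-63, 16) = 1/(-40) = -1/40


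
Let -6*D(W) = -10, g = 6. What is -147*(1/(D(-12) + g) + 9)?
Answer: -30870/23 ≈ -1342.2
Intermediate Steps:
D(W) = 5/3 (D(W) = -⅙*(-10) = 5/3)
-147*(1/(D(-12) + g) + 9) = -147*(1/(5/3 + 6) + 9) = -147*(1/(23/3) + 9) = -147*(3/23 + 9) = -147*210/23 = -30870/23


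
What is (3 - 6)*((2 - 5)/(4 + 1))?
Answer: 9/5 ≈ 1.8000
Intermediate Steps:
(3 - 6)*((2 - 5)/(4 + 1)) = -(-9)/5 = -3*(-⅗) = 9/5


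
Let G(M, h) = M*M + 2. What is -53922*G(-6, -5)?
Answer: -2049036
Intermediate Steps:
G(M, h) = 2 + M² (G(M, h) = M² + 2 = 2 + M²)
-53922*G(-6, -5) = -53922*(2 + (-6)²) = -53922*(2 + 36) = -53922*38 = -2049036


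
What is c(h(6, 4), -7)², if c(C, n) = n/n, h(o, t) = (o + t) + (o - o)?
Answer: 1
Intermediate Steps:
h(o, t) = o + t (h(o, t) = (o + t) + 0 = o + t)
c(C, n) = 1
c(h(6, 4), -7)² = 1² = 1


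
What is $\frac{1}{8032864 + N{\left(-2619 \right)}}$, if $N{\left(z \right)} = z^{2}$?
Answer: $\frac{1}{14892025} \approx 6.715 \cdot 10^{-8}$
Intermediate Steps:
$\frac{1}{8032864 + N{\left(-2619 \right)}} = \frac{1}{8032864 + \left(-2619\right)^{2}} = \frac{1}{8032864 + 6859161} = \frac{1}{14892025}$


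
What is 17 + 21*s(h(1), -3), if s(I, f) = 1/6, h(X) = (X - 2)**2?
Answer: 41/2 ≈ 20.500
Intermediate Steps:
h(X) = (-2 + X)**2
s(I, f) = 1/6
17 + 21*s(h(1), -3) = 17 + 21*(1/6) = 17 + 7/2 = 41/2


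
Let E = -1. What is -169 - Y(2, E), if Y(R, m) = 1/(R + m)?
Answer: -170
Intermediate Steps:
-169 - Y(2, E) = -169 - 1/(2 - 1) = -169 - 1/1 = -169 - 1*1 = -169 - 1 = -170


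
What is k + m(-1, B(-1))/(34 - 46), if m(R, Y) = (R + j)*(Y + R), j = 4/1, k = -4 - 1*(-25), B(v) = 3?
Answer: 41/2 ≈ 20.500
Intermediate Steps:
k = 21 (k = -4 + 25 = 21)
j = 4 (j = 4*1 = 4)
m(R, Y) = (4 + R)*(R + Y) (m(R, Y) = (R + 4)*(Y + R) = (4 + R)*(R + Y))
k + m(-1, B(-1))/(34 - 46) = 21 + ((-1)**2 + 4*(-1) + 4*3 - 1*3)/(34 - 46) = 21 + (1 - 4 + 12 - 3)/(-12) = 21 - 1/12*6 = 21 - 1/2 = 41/2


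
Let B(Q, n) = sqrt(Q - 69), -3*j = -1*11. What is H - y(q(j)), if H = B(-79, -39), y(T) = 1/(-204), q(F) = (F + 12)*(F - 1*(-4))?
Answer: 1/204 + 2*I*sqrt(37) ≈ 0.004902 + 12.166*I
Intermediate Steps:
j = 11/3 (j = -(-1)*11/3 = -1/3*(-11) = 11/3 ≈ 3.6667)
B(Q, n) = sqrt(-69 + Q)
q(F) = (4 + F)*(12 + F) (q(F) = (12 + F)*(F + 4) = (12 + F)*(4 + F) = (4 + F)*(12 + F))
y(T) = -1/204
H = 2*I*sqrt(37) (H = sqrt(-69 - 79) = sqrt(-148) = 2*I*sqrt(37) ≈ 12.166*I)
H - y(q(j)) = 2*I*sqrt(37) - 1*(-1/204) = 2*I*sqrt(37) + 1/204 = 1/204 + 2*I*sqrt(37)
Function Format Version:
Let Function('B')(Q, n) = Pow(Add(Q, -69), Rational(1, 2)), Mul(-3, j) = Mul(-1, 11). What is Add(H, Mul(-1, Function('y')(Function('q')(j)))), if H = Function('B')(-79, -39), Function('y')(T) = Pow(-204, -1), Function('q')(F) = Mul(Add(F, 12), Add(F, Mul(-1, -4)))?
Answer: Add(Rational(1, 204), Mul(2, I, Pow(37, Rational(1, 2)))) ≈ Add(0.0049020, Mul(12.166, I))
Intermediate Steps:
j = Rational(11, 3) (j = Mul(Rational(-1, 3), Mul(-1, 11)) = Mul(Rational(-1, 3), -11) = Rational(11, 3) ≈ 3.6667)
Function('B')(Q, n) = Pow(Add(-69, Q), Rational(1, 2))
Function('q')(F) = Mul(Add(4, F), Add(12, F)) (Function('q')(F) = Mul(Add(12, F), Add(F, 4)) = Mul(Add(12, F), Add(4, F)) = Mul(Add(4, F), Add(12, F)))
Function('y')(T) = Rational(-1, 204)
H = Mul(2, I, Pow(37, Rational(1, 2))) (H = Pow(Add(-69, -79), Rational(1, 2)) = Pow(-148, Rational(1, 2)) = Mul(2, I, Pow(37, Rational(1, 2))) ≈ Mul(12.166, I))
Add(H, Mul(-1, Function('y')(Function('q')(j)))) = Add(Mul(2, I, Pow(37, Rational(1, 2))), Mul(-1, Rational(-1, 204))) = Add(Mul(2, I, Pow(37, Rational(1, 2))), Rational(1, 204)) = Add(Rational(1, 204), Mul(2, I, Pow(37, Rational(1, 2))))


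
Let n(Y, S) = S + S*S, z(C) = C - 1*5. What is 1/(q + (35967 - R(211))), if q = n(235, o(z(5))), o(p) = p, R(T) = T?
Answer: 1/35756 ≈ 2.7967e-5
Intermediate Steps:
z(C) = -5 + C (z(C) = C - 5 = -5 + C)
n(Y, S) = S + S**2
q = 0 (q = (-5 + 5)*(1 + (-5 + 5)) = 0*(1 + 0) = 0*1 = 0)
1/(q + (35967 - R(211))) = 1/(0 + (35967 - 1*211)) = 1/(0 + (35967 - 211)) = 1/(0 + 35756) = 1/35756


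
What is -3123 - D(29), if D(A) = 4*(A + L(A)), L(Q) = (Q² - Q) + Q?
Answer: -6603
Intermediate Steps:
L(Q) = Q²
D(A) = 4*A + 4*A² (D(A) = 4*(A + A²) = 4*A + 4*A²)
-3123 - D(29) = -3123 - 4*29*(1 + 29) = -3123 - 4*29*30 = -3123 - 1*3480 = -3123 - 3480 = -6603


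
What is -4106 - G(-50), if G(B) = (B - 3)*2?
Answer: -4000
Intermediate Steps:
G(B) = -6 + 2*B (G(B) = (-3 + B)*2 = -6 + 2*B)
-4106 - G(-50) = -4106 - (-6 + 2*(-50)) = -4106 - (-6 - 100) = -4106 - 1*(-106) = -4106 + 106 = -4000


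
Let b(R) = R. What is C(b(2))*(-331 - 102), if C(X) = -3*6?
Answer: 7794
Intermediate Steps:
C(X) = -18
C(b(2))*(-331 - 102) = -18*(-331 - 102) = -18*(-433) = 7794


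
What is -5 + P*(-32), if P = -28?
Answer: 891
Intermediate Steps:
-5 + P*(-32) = -5 - 28*(-32) = -5 + 896 = 891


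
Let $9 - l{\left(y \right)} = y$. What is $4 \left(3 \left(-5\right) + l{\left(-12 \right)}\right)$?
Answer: $24$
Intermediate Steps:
$l{\left(y \right)} = 9 - y$
$4 \left(3 \left(-5\right) + l{\left(-12 \right)}\right) = 4 \left(3 \left(-5\right) + \left(9 - -12\right)\right) = 4 \left(-15 + \left(9 + 12\right)\right) = 4 \left(-15 + 21\right) = 4 \cdot 6 = 24$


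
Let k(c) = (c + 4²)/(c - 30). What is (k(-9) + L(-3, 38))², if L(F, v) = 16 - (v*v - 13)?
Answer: 3046156864/1521 ≈ 2.0027e+6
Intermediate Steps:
L(F, v) = 29 - v² (L(F, v) = 16 - (v² - 13) = 16 - (-13 + v²) = 16 + (13 - v²) = 29 - v²)
k(c) = (16 + c)/(-30 + c) (k(c) = (c + 16)/(-30 + c) = (16 + c)/(-30 + c))
(k(-9) + L(-3, 38))² = ((16 - 9)/(-30 - 9) + (29 - 1*38²))² = (7/(-39) + (29 - 1*1444))² = (-1/39*7 + (29 - 1444))² = (-7/39 - 1415)² = (-55192/39)² = 3046156864/1521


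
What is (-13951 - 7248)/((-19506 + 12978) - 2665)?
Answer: 731/317 ≈ 2.3060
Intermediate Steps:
(-13951 - 7248)/((-19506 + 12978) - 2665) = -21199/(-6528 - 2665) = -21199/(-9193) = -21199*(-1/9193) = 731/317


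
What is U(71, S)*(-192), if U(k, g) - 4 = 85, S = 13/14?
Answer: -17088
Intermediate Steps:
S = 13/14 (S = 13*(1/14) = 13/14 ≈ 0.92857)
U(k, g) = 89 (U(k, g) = 4 + 85 = 89)
U(71, S)*(-192) = 89*(-192) = -17088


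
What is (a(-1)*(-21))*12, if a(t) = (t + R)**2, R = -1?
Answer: -1008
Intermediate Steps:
a(t) = (-1 + t)**2 (a(t) = (t - 1)**2 = (-1 + t)**2)
(a(-1)*(-21))*12 = ((-1 - 1)**2*(-21))*12 = ((-2)**2*(-21))*12 = (4*(-21))*12 = -84*12 = -1008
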